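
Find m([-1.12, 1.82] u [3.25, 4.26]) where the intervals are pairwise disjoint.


For pairwise disjoint intervals, m(union) = sum of lengths.
= (1.82 - -1.12) + (4.26 - 3.25)
= 2.94 + 1.01
= 3.95


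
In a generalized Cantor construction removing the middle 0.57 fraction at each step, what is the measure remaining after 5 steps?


Step 1: At each step, fraction remaining = 1 - 0.57 = 0.43
Step 2: After 5 steps, measure = (0.43)^5
Step 3: Computing the power step by step:
  After step 1: 0.43
  After step 2: 0.1849
  After step 3: 0.079507
  After step 4: 0.034188
  After step 5: 0.014701
Result = 0.014701


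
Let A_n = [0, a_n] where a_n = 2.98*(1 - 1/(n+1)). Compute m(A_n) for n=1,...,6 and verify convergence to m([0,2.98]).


By continuity of measure from below: if A_n increases to A, then m(A_n) -> m(A).
Here A = [0, 2.98], so m(A) = 2.98
Step 1: a_1 = 2.98*(1 - 1/2) = 1.49, m(A_1) = 1.49
Step 2: a_2 = 2.98*(1 - 1/3) = 1.9867, m(A_2) = 1.9867
Step 3: a_3 = 2.98*(1 - 1/4) = 2.235, m(A_3) = 2.235
Step 4: a_4 = 2.98*(1 - 1/5) = 2.384, m(A_4) = 2.384
Step 5: a_5 = 2.98*(1 - 1/6) = 2.4833, m(A_5) = 2.4833
Step 6: a_6 = 2.98*(1 - 1/7) = 2.5543, m(A_6) = 2.5543
Limit: m(A_n) -> m([0,2.98]) = 2.98


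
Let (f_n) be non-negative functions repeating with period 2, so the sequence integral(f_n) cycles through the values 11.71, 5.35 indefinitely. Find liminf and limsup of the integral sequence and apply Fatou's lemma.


The sequence (integral(f_n)) is periodic with period 2, repeating the values 11.71, 5.35 indefinitely.
Step 1: For a periodic sequence, every tail (a_m, a_(m+1), ...) contains all 2 period values infinitely often.
Step 2: Hence inf of every tail = min of the period values = min(11.71, 5.35) = 5.35.
        liminf_n integral(f_n) = sup over m of (inf of tail from m) = 5.35.
Step 3: Similarly sup of every tail = max of the period values = 11.71.
        limsup_n integral(f_n) = 11.71.
Step 4: Fatou's lemma: integral(liminf_n f_n) <= liminf_n integral(f_n) = 5.35.
        So the integral of the pointwise liminf is at most 5.35.


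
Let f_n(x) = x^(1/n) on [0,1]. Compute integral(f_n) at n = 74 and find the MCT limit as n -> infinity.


At n = 74: f_74(x) = x^(1/74).
Step 1: integral(x^(1/74), 0, 1) = [x^(1/74+1) / (1/74+1)] from 0 to 1
     = 1 / (1/74 + 1) = 1 / ((74+1)/74) = 74/(74+1)
     = 74/75 = 0.986667
Step 2: As n -> infinity, f_n(x) = x^(1/n) -> 1 for x in (0,1], and f_n is increasing in n.
By MCT, lim_n integral(f_n) = integral(lim_n f_n) = integral(1, 0, 1) = 1.
Step 3: Verify convergence: 74/75 = 0.986667 -> 1


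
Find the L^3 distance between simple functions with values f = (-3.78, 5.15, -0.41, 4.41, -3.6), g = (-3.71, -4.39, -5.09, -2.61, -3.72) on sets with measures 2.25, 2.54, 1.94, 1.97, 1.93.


Step 1: Compute differences f_i - g_i:
  -3.78 - -3.71 = -0.07
  5.15 - -4.39 = 9.54
  -0.41 - -5.09 = 4.68
  4.41 - -2.61 = 7.02
  -3.6 - -3.72 = 0.12
Step 2: Compute |diff|^3 * measure for each set:
  |-0.07|^3 * 2.25 = 3.430000e-04 * 2.25 = 7.717500e-04
  |9.54|^3 * 2.54 = 868.250664 * 2.54 = 2205.356687
  |4.68|^3 * 1.94 = 102.503232 * 1.94 = 198.85627
  |7.02|^3 * 1.97 = 345.948408 * 1.97 = 681.518364
  |0.12|^3 * 1.93 = 0.001728 * 1.93 = 0.003335
Step 3: Sum = 3085.735427
Step 4: ||f-g||_3 = (3085.735427)^(1/3) = 14.558598


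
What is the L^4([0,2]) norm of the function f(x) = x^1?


Step 1: ||f||_4 = (integral_0^2 |x^1|^4 dx)^(1/4)
     = (integral_0^2 x^4 dx)^(1/4)
Step 2: integral_0^2 x^4 dx = [x^5/(5)] from 0 to 2 = 2^5/5
     = 32/5 = 6.4
Step 3: ||f||_4 = (6.4)^(1/4) = 1.590541


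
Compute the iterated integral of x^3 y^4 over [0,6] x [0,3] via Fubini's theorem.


By Fubini's theorem, the double integral factors as a product of single integrals:
Step 1: integral_0^6 x^3 dx = [x^4/4] from 0 to 6
     = 6^4/4 = 324
Step 2: integral_0^3 y^4 dy = [y^5/5] from 0 to 3
     = 3^5/5 = 48.6
Step 3: Double integral = 324 * 48.6 = 15746.4


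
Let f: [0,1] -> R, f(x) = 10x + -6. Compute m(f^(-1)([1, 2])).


f^(-1)([1, 2]) = {x : 1 <= 10x + -6 <= 2}
Solving: (1 - -6)/10 <= x <= (2 - -6)/10
= [0.7, 0.8]
Intersecting with [0,1]: [0.7, 0.8]
Measure = 0.8 - 0.7 = 0.1


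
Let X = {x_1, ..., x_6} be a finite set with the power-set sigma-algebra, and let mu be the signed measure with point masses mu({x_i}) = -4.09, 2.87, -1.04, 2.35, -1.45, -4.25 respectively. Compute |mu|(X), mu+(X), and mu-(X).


Step 1: Every measurable set is a union of atoms (the cells / points), so a Hahn decomposition is
  obtained by grouping atoms by sign: P = union of atoms with mu > 0, N = union of the remaining atoms.
  Atoms in P (indices): 2, 4;  atoms in N (indices): 1, 3, 5, 6
  Positive values: 2.87, 2.35
  Negative values: -4.09, -1.04, -1.45, -4.25
Step 2: mu+(X) = mu(P) = sum of positive atom values = 5.22
Step 3: mu-(X) = -mu(N) = sum of |negative atom values| = 10.83
Step 4: |mu|(X) = mu+(X) + mu-(X) = 5.22 + 10.83 = 16.05


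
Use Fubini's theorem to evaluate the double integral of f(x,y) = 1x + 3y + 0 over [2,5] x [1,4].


By Fubini, integrate in x first, then y.
Step 1: Fix y, integrate over x in [2,5]:
  integral(1x + 3y + 0, x=2..5)
  = 1*(5^2 - 2^2)/2 + (3y + 0)*(5 - 2)
  = 10.5 + (3y + 0)*3
  = 10.5 + 9y + 0
  = 10.5 + 9y
Step 2: Integrate over y in [1,4]:
  integral(10.5 + 9y, y=1..4)
  = 10.5*3 + 9*(4^2 - 1^2)/2
  = 31.5 + 67.5
  = 99


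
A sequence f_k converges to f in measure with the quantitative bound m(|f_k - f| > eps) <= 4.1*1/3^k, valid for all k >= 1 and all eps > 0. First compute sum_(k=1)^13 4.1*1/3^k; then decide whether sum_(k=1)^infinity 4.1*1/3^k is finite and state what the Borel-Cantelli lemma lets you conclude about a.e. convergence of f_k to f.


Step 1: List the terms 4.1*1/3^k for k = 1 to 13:
  k=1: 1.366667
  k=2: 0.455556
  k=3: 0.151852
  k=4: 0.050617
  k=5: 0.016872
  k=6: 0.005624
  k=7: 0.001875
  k=8: 6.249047e-04
  k=9: 2.083016e-04
  k=10: 6.943386e-05
  k=11: 2.314462e-05
  k=12: 7.714873e-06
  k=13: 2.571624e-06
Step 2: Partial sum = 1.366667 + 0.455556 + 0.151852 + 0.050617 + 0.016872 + 0.005624 + 0.001875 + 6.249047e-04 + 2.083016e-04 + 6.943386e-05 + 2.314462e-05 + 7.714873e-06 + 2.571624e-06
     = 2.049999
Step 3: The full series sum_(k>=1) 4.1*1/3^k converges (geometric series with ratio 1/3 < 1; a constant multiple of a convergent series converges).
Step 4: Fix eps > 0. Since sum_k m(|f_k - f| > eps) < infinity, the Borel-Cantelli lemma gives
        m(limsup_k {|f_k - f| > eps}) = 0, i.e. for a.e. x, |f_k(x) - f(x)| <= eps for all large k.
        Applying this with eps = 1/j for j = 1, 2, ... and intersecting the countably many full-measure sets,
        for a.e. x we get limsup_k |f_k(x) - f(x)| <= 1/j for every j, hence f_k -> f almost everywhere.
Conclusion: series converges; Borel-Cantelli yields f_k -> f a.e.


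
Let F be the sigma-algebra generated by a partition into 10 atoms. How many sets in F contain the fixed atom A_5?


Each element of F is a union of some subset S of the 10 atoms.
The element contains A_5 iff A_5 is in S.
So we count subsets S of {A_1,...,A_10} with A_5 in S: choose freely among the other 9 atoms.
Count = 2^(10-1) = 2^9 = 512.


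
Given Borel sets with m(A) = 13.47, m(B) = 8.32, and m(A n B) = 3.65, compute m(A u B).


By inclusion-exclusion: m(A u B) = m(A) + m(B) - m(A n B)
= 13.47 + 8.32 - 3.65
= 18.14


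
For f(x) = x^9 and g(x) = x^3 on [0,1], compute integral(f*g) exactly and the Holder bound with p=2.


Step 1: Exact integral of f*g = integral(x^12, 0, 1) = 1/13
     = 0.076923
Step 2: Holder bound with p=2, q=2:
  ||f||_p = (integral x^18 dx)^(1/2) = (1/19)^(1/2) = 0.229416
  ||g||_q = (integral x^6 dx)^(1/2) = (1/7)^(1/2) = 0.377964
Step 3: Holder bound = ||f||_p * ||g||_q = 0.229416 * 0.377964 = 0.086711
Verification: 0.076923 <= 0.086711 (Holder holds)


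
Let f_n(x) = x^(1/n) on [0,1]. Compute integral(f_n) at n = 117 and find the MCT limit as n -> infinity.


At n = 117: f_117(x) = x^(1/117).
Step 1: integral(x^(1/117), 0, 1) = [x^(1/117+1) / (1/117+1)] from 0 to 1
     = 1 / (1/117 + 1) = 1 / ((117+1)/117) = 117/(117+1)
     = 117/118 = 0.991525
Step 2: As n -> infinity, f_n(x) = x^(1/n) -> 1 for x in (0,1], and f_n is increasing in n.
By MCT, lim_n integral(f_n) = integral(lim_n f_n) = integral(1, 0, 1) = 1.
Step 3: Verify convergence: 117/118 = 0.991525 -> 1


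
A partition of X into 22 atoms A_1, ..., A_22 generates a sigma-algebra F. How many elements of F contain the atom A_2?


Each element of F is a union of some subset S of the 22 atoms.
The element contains A_2 iff A_2 is in S.
So we count subsets S of {A_1,...,A_22} with A_2 in S: choose freely among the other 21 atoms.
Count = 2^(22-1) = 2^21 = 2097152.


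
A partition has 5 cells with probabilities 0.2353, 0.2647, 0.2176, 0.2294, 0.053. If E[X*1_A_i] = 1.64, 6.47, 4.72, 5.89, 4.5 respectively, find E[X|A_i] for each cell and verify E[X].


For each cell A_i: E[X|A_i] = E[X*1_A_i] / P(A_i)
Step 1: E[X|A_1] = 1.64 / 0.2353 = 6.969826
Step 2: E[X|A_2] = 6.47 / 0.2647 = 24.442765
Step 3: E[X|A_3] = 4.72 / 0.2176 = 21.691176
Step 4: E[X|A_4] = 5.89 / 0.2294 = 25.675676
Step 5: E[X|A_5] = 4.5 / 0.053 = 84.90566
Verification: E[X] = sum E[X*1_A_i] = 1.64 + 6.47 + 4.72 + 5.89 + 4.5 = 23.22


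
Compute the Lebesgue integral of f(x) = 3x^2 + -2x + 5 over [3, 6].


The Lebesgue integral of a Riemann-integrable function agrees with the Riemann integral.
Antiderivative F(x) = (3/3)x^3 + (-2/2)x^2 + 5x
F(6) = (3/3)*6^3 + (-2/2)*6^2 + 5*6
     = (3/3)*216 + (-2/2)*36 + 5*6
     = 216 + -36 + 30
     = 210
F(3) = 33
Integral = F(6) - F(3) = 210 - 33 = 177


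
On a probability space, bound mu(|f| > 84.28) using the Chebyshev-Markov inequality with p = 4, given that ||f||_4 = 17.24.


Chebyshev/Markov inequality: mu(|f| > eps) <= (||f||_p / eps)^p
Step 1: ||f||_4 / eps = 17.24 / 84.28 = 0.204556
Step 2: Raise to power p = 4:
  (0.204556)^4 = 0.001751
Step 3: Therefore mu(|f| > 84.28) <= 0.001751


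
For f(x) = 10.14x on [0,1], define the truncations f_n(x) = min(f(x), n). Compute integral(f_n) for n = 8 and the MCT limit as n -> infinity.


f(x) = 10.14x on [0,1]; f_n(x) = min(10.14x, n). At n = 8:
Step 1: f(x) reaches 8 at x = 8/10.14 = 0.788955
Step 2: integral(f_8) = integral(10.14x, 0, 0.788955) + integral(8, 0.788955, 1)
       = 10.14*0.788955^2/2 + 8*(1 - 0.788955)
       = 3.155819 + 1.688363
       = 4.844181
Step 3: As n -> infinity, f_n increases to f, so by MCT integral(f_n) -> integral(f) = 10.14/2 = 5.07.
Convergence: integral(f_8) = 4.844181 -> 5.07 as n -> infinity


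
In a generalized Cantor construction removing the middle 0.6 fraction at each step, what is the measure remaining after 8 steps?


Step 1: At each step, fraction remaining = 1 - 0.6 = 0.4
Step 2: After 8 steps, measure = (0.4)^8
Result = 6.553600e-04


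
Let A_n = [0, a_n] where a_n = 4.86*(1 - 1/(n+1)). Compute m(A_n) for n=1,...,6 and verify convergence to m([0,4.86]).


By continuity of measure from below: if A_n increases to A, then m(A_n) -> m(A).
Here A = [0, 4.86], so m(A) = 4.86
Step 1: a_1 = 4.86*(1 - 1/2) = 2.43, m(A_1) = 2.43
Step 2: a_2 = 4.86*(1 - 1/3) = 3.24, m(A_2) = 3.24
Step 3: a_3 = 4.86*(1 - 1/4) = 3.645, m(A_3) = 3.645
Step 4: a_4 = 4.86*(1 - 1/5) = 3.888, m(A_4) = 3.888
Step 5: a_5 = 4.86*(1 - 1/6) = 4.05, m(A_5) = 4.05
Step 6: a_6 = 4.86*(1 - 1/7) = 4.1657, m(A_6) = 4.1657
Limit: m(A_n) -> m([0,4.86]) = 4.86


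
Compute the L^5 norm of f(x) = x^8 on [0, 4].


Step 1: ||f||_5 = (integral_0^4 |x^8|^5 dx)^(1/5)
     = (integral_0^4 x^40 dx)^(1/5)
Step 2: integral_0^4 x^40 dx = [x^41/(41)] from 0 to 4 = 4^41/41
     = 4835703278458516698824704/41 = 1.179440e+23
Step 3: ||f||_5 = (1.179440e+23)^(1/5) = 41146.713964


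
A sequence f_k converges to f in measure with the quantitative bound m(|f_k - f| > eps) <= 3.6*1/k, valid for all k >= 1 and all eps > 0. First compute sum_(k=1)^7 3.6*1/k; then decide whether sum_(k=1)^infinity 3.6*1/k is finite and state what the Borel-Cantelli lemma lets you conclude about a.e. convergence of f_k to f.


Step 1: List the terms 3.6*1/k for k = 1 to 7:
  k=1: 3.6
  k=2: 1.8
  k=3: 1.2
  k=4: 0.9
  k=5: 0.72
  k=6: 0.6
  k=7: 0.514286
Step 2: Partial sum = 3.6 + 1.8 + 1.2 + 0.9 + 0.72 + 0.6 + 0.514286
     = 9.334286
Step 3: The full series sum_(k>=1) 3.6*1/k diverges (harmonic series, p = 1; a nonzero constant multiple of a divergent series diverges).
Step 4: The (first) Borel-Cantelli lemma requires a summable sequence of measures, so it does not apply here;
        from this bound alone no conclusion about a.e. convergence can be drawn (convergence in measure still
        gives an a.e.-convergent subsequence, but not a.e. convergence of the whole sequence).
Conclusion: series diverges; Borel-Cantelli is inconclusive about a.e. convergence of f_k.


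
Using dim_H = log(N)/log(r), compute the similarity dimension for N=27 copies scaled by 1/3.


For a self-similar set with N copies scaled by 1/r:
dim_H = log(N)/log(r) = log(27)/log(3)
= 3.295837/1.098612
= 3


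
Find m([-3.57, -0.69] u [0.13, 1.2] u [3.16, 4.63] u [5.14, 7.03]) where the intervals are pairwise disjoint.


For pairwise disjoint intervals, m(union) = sum of lengths.
= (-0.69 - -3.57) + (1.2 - 0.13) + (4.63 - 3.16) + (7.03 - 5.14)
= 2.88 + 1.07 + 1.47 + 1.89
= 7.31


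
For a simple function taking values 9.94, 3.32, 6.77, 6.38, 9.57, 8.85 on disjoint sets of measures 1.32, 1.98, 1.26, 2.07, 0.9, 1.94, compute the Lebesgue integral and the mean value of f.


Step 1: Integral = sum(value_i * measure_i)
= 9.94*1.32 + 3.32*1.98 + 6.77*1.26 + 6.38*2.07 + 9.57*0.9 + 8.85*1.94
= 13.1208 + 6.5736 + 8.5302 + 13.2066 + 8.613 + 17.169
= 67.2132
Step 2: Total measure of domain = 1.32 + 1.98 + 1.26 + 2.07 + 0.9 + 1.94 = 9.47
Step 3: Average value = 67.2132 / 9.47 = 7.097487


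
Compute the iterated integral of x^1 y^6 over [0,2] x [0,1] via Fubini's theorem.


By Fubini's theorem, the double integral factors as a product of single integrals:
Step 1: integral_0^2 x^1 dx = [x^2/2] from 0 to 2
     = 2^2/2 = 2
Step 2: integral_0^1 y^6 dy = [y^7/7] from 0 to 1
     = 1^7/7 = 0.142857
Step 3: Double integral = 2 * 0.142857 = 0.285714


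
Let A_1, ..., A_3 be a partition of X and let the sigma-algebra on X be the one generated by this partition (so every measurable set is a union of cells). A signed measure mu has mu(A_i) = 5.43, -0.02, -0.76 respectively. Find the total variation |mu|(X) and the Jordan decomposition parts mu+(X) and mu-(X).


Step 1: Every measurable set is a union of atoms (the cells / points), so a Hahn decomposition is
  obtained by grouping atoms by sign: P = union of atoms with mu > 0, N = union of the remaining atoms.
  Atoms in P (indices): 1;  atoms in N (indices): 2, 3
  Positive values: 5.43
  Negative values: -0.02, -0.76
Step 2: mu+(X) = mu(P) = sum of positive atom values = 5.43
Step 3: mu-(X) = -mu(N) = sum of |negative atom values| = 0.78
Step 4: |mu|(X) = mu+(X) + mu-(X) = 5.43 + 0.78 = 6.21


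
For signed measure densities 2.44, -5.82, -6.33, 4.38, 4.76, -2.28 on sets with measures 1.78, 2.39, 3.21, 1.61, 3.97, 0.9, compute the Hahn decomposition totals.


Step 1: Compute signed measure on each set:
  Set 1: 2.44 * 1.78 = 4.3432
  Set 2: -5.82 * 2.39 = -13.9098
  Set 3: -6.33 * 3.21 = -20.3193
  Set 4: 4.38 * 1.61 = 7.0518
  Set 5: 4.76 * 3.97 = 18.8972
  Set 6: -2.28 * 0.9 = -2.052
Step 2: Total signed measure = (4.3432) + (-13.9098) + (-20.3193) + (7.0518) + (18.8972) + (-2.052)
     = -5.9889
Step 3: Positive part mu+(X) = sum of positive contributions = 30.2922
Step 4: Negative part mu-(X) = |sum of negative contributions| = 36.2811


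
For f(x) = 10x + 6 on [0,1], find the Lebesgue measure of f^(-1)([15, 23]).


f^(-1)([15, 23]) = {x : 15 <= 10x + 6 <= 23}
Solving: (15 - 6)/10 <= x <= (23 - 6)/10
= [0.9, 1.7]
Intersecting with [0,1]: [0.9, 1]
Measure = 1 - 0.9 = 0.1


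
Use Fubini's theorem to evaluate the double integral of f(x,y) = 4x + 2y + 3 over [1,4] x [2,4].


By Fubini, integrate in x first, then y.
Step 1: Fix y, integrate over x in [1,4]:
  integral(4x + 2y + 3, x=1..4)
  = 4*(4^2 - 1^2)/2 + (2y + 3)*(4 - 1)
  = 30 + (2y + 3)*3
  = 30 + 6y + 9
  = 39 + 6y
Step 2: Integrate over y in [2,4]:
  integral(39 + 6y, y=2..4)
  = 39*2 + 6*(4^2 - 2^2)/2
  = 78 + 36
  = 114


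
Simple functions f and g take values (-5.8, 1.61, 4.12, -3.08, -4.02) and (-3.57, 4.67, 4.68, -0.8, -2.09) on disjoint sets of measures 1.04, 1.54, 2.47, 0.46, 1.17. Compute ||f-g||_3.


Step 1: Compute differences f_i - g_i:
  -5.8 - -3.57 = -2.23
  1.61 - 4.67 = -3.06
  4.12 - 4.68 = -0.56
  -3.08 - -0.8 = -2.28
  -4.02 - -2.09 = -1.93
Step 2: Compute |diff|^3 * measure for each set:
  |-2.23|^3 * 1.04 = 11.089567 * 1.04 = 11.53315
  |-3.06|^3 * 1.54 = 28.652616 * 1.54 = 44.125029
  |-0.56|^3 * 2.47 = 0.175616 * 2.47 = 0.433772
  |-2.28|^3 * 0.46 = 11.852352 * 0.46 = 5.452082
  |-1.93|^3 * 1.17 = 7.189057 * 1.17 = 8.411197
Step 3: Sum = 69.955228
Step 4: ||f-g||_3 = (69.955228)^(1/3) = 4.120406


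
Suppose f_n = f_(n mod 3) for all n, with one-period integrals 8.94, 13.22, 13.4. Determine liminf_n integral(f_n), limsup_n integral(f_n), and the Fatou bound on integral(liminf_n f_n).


The sequence (integral(f_n)) is periodic with period 3, repeating the values 8.94, 13.22, 13.4 indefinitely.
Step 1: For a periodic sequence, every tail (a_m, a_(m+1), ...) contains all 3 period values infinitely often.
Step 2: Hence inf of every tail = min of the period values = min(8.94, 13.22, 13.4) = 8.94.
        liminf_n integral(f_n) = sup over m of (inf of tail from m) = 8.94.
Step 3: Similarly sup of every tail = max of the period values = 13.4.
        limsup_n integral(f_n) = 13.4.
Step 4: Fatou's lemma: integral(liminf_n f_n) <= liminf_n integral(f_n) = 8.94.
        So the integral of the pointwise liminf is at most 8.94.


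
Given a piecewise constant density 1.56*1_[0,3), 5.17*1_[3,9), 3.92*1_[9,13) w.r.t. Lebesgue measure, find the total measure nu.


Integrate each piece of the Radon-Nikodym derivative:
Step 1: integral_0^3 1.56 dx = 1.56*(3-0) = 1.56*3 = 4.68
Step 2: integral_3^9 5.17 dx = 5.17*(9-3) = 5.17*6 = 31.02
Step 3: integral_9^13 3.92 dx = 3.92*(13-9) = 3.92*4 = 15.68
Total: 4.68 + 31.02 + 15.68 = 51.38


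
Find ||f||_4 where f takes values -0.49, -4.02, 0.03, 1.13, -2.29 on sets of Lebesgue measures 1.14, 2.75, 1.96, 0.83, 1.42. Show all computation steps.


Step 1: Compute |f_i|^4 for each value:
  |-0.49|^4 = 0.057648
  |-4.02|^4 = 261.158528
  |0.03|^4 = 8.100000e-07
  |1.13|^4 = 1.630474
  |-2.29|^4 = 27.500585
Step 2: Multiply by measures and sum:
  0.057648 * 1.14 = 0.065719
  261.158528 * 2.75 = 718.185952
  8.100000e-07 * 1.96 = 1.587600e-06
  1.630474 * 0.83 = 1.353293
  27.500585 * 1.42 = 39.05083
Sum = 0.065719 + 718.185952 + 1.587600e-06 + 1.353293 + 39.05083 = 758.655796
Step 3: Take the p-th root:
||f||_4 = (758.655796)^(1/4) = 5.24821


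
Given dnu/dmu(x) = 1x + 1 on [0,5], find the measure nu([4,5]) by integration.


nu(A) = integral_A (dnu/dmu) dmu = integral_4^5 (1x + 1) dx
Step 1: Antiderivative F(x) = (1/2)x^2 + 1x
Step 2: F(5) = (1/2)*5^2 + 1*5 = 12.5 + 5 = 17.5
Step 3: F(4) = (1/2)*4^2 + 1*4 = 8 + 4 = 12
Step 4: nu([4,5]) = F(5) - F(4) = 17.5 - 12 = 5.5


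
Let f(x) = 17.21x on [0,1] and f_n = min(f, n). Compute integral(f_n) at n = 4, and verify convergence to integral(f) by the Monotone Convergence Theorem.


f(x) = 17.21x on [0,1]; f_n(x) = min(17.21x, n). At n = 4:
Step 1: f(x) reaches 4 at x = 4/17.21 = 0.232423
Step 2: integral(f_4) = integral(17.21x, 0, 0.232423) + integral(4, 0.232423, 1)
       = 17.21*0.232423^2/2 + 4*(1 - 0.232423)
       = 0.464846 + 3.070308
       = 3.535154
Step 3: As n -> infinity, f_n increases to f, so by MCT integral(f_n) -> integral(f) = 17.21/2 = 8.605.
Convergence: integral(f_4) = 3.535154 -> 8.605 as n -> infinity


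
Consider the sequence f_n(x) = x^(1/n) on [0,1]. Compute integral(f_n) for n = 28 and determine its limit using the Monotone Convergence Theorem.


At n = 28: f_28(x) = x^(1/28).
Step 1: integral(x^(1/28), 0, 1) = [x^(1/28+1) / (1/28+1)] from 0 to 1
     = 1 / (1/28 + 1) = 1 / ((28+1)/28) = 28/(28+1)
     = 28/29 = 0.965517
Step 2: As n -> infinity, f_n(x) = x^(1/n) -> 1 for x in (0,1], and f_n is increasing in n.
By MCT, lim_n integral(f_n) = integral(lim_n f_n) = integral(1, 0, 1) = 1.
Step 3: Verify convergence: 28/29 = 0.965517 -> 1


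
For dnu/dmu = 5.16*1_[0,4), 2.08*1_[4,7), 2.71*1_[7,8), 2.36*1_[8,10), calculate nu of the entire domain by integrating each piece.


Integrate each piece of the Radon-Nikodym derivative:
Step 1: integral_0^4 5.16 dx = 5.16*(4-0) = 5.16*4 = 20.64
Step 2: integral_4^7 2.08 dx = 2.08*(7-4) = 2.08*3 = 6.24
Step 3: integral_7^8 2.71 dx = 2.71*(8-7) = 2.71*1 = 2.71
Step 4: integral_8^10 2.36 dx = 2.36*(10-8) = 2.36*2 = 4.72
Total: 20.64 + 6.24 + 2.71 + 4.72 = 34.31


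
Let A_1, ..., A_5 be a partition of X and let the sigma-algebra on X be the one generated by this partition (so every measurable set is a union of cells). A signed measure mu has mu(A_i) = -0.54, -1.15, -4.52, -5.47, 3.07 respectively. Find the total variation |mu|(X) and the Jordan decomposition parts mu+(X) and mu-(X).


Step 1: Every measurable set is a union of atoms (the cells / points), so a Hahn decomposition is
  obtained by grouping atoms by sign: P = union of atoms with mu > 0, N = union of the remaining atoms.
  Atoms in P (indices): 5;  atoms in N (indices): 1, 2, 3, 4
  Positive values: 3.07
  Negative values: -0.54, -1.15, -4.52, -5.47
Step 2: mu+(X) = mu(P) = sum of positive atom values = 3.07
Step 3: mu-(X) = -mu(N) = sum of |negative atom values| = 11.68
Step 4: |mu|(X) = mu+(X) + mu-(X) = 3.07 + 11.68 = 14.75


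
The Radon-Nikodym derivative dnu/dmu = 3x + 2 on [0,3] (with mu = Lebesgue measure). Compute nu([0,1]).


nu(A) = integral_A (dnu/dmu) dmu = integral_0^1 (3x + 2) dx
Step 1: Antiderivative F(x) = (3/2)x^2 + 2x
Step 2: F(1) = (3/2)*1^2 + 2*1 = 1.5 + 2 = 3.5
Step 3: F(0) = (3/2)*0^2 + 2*0 = 0.0 + 0 = 0.0
Step 4: nu([0,1]) = F(1) - F(0) = 3.5 - 0.0 = 3.5


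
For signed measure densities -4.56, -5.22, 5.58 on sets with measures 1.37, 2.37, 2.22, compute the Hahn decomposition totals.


Step 1: Compute signed measure on each set:
  Set 1: -4.56 * 1.37 = -6.2472
  Set 2: -5.22 * 2.37 = -12.3714
  Set 3: 5.58 * 2.22 = 12.3876
Step 2: Total signed measure = (-6.2472) + (-12.3714) + (12.3876)
     = -6.231
Step 3: Positive part mu+(X) = sum of positive contributions = 12.3876
Step 4: Negative part mu-(X) = |sum of negative contributions| = 18.6186


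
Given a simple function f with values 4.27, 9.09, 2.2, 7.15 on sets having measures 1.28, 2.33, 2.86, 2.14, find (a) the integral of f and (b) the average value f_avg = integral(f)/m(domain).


Step 1: Integral = sum(value_i * measure_i)
= 4.27*1.28 + 9.09*2.33 + 2.2*2.86 + 7.15*2.14
= 5.4656 + 21.1797 + 6.292 + 15.301
= 48.2383
Step 2: Total measure of domain = 1.28 + 2.33 + 2.86 + 2.14 = 8.61
Step 3: Average value = 48.2383 / 8.61 = 5.60259


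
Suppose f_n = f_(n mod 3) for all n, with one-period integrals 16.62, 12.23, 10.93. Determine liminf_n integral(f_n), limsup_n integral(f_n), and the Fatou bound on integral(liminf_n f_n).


The sequence (integral(f_n)) is periodic with period 3, repeating the values 16.62, 12.23, 10.93 indefinitely.
Step 1: For a periodic sequence, every tail (a_m, a_(m+1), ...) contains all 3 period values infinitely often.
Step 2: Hence inf of every tail = min of the period values = min(16.62, 12.23, 10.93) = 10.93.
        liminf_n integral(f_n) = sup over m of (inf of tail from m) = 10.93.
Step 3: Similarly sup of every tail = max of the period values = 16.62.
        limsup_n integral(f_n) = 16.62.
Step 4: Fatou's lemma: integral(liminf_n f_n) <= liminf_n integral(f_n) = 10.93.
        So the integral of the pointwise liminf is at most 10.93.


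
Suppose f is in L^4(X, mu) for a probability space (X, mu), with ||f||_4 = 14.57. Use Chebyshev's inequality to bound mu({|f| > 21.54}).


Chebyshev/Markov inequality: mu(|f| > eps) <= (||f||_p / eps)^p
Step 1: ||f||_4 / eps = 14.57 / 21.54 = 0.676416
Step 2: Raise to power p = 4:
  (0.676416)^4 = 0.209342
Step 3: Therefore mu(|f| > 21.54) <= 0.209342


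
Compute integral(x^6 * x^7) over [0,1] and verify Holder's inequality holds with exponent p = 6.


Step 1: Exact integral of f*g = integral(x^13, 0, 1) = 1/14
     = 0.071429
Step 2: Holder bound with p=6, q=1.2:
  ||f||_p = (integral x^36 dx)^(1/6) = (1/37)^(1/6) = 0.547814
  ||g||_q = (integral x^8.4 dx)^(1/1.2) = (1/9.4)^(1/1.2) = 0.154547
Step 3: Holder bound = ||f||_p * ||g||_q = 0.547814 * 0.154547 = 0.084663
Verification: 0.071429 <= 0.084663 (Holder holds)


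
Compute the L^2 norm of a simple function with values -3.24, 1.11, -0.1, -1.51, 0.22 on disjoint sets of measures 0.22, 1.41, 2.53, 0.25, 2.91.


Step 1: Compute |f_i|^2 for each value:
  |-3.24|^2 = 10.4976
  |1.11|^2 = 1.2321
  |-0.1|^2 = 0.01
  |-1.51|^2 = 2.2801
  |0.22|^2 = 0.0484
Step 2: Multiply by measures and sum:
  10.4976 * 0.22 = 2.309472
  1.2321 * 1.41 = 1.737261
  0.01 * 2.53 = 0.0253
  2.2801 * 0.25 = 0.570025
  0.0484 * 2.91 = 0.140844
Sum = 2.309472 + 1.737261 + 0.0253 + 0.570025 + 0.140844 = 4.782902
Step 3: Take the p-th root:
||f||_2 = (4.782902)^(1/2) = 2.186985


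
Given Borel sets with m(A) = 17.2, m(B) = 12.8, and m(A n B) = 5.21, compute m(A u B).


By inclusion-exclusion: m(A u B) = m(A) + m(B) - m(A n B)
= 17.2 + 12.8 - 5.21
= 24.79


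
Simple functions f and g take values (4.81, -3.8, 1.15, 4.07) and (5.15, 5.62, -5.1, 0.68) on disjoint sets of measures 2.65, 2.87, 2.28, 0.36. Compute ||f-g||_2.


Step 1: Compute differences f_i - g_i:
  4.81 - 5.15 = -0.34
  -3.8 - 5.62 = -9.42
  1.15 - -5.1 = 6.25
  4.07 - 0.68 = 3.39
Step 2: Compute |diff|^2 * measure for each set:
  |-0.34|^2 * 2.65 = 0.1156 * 2.65 = 0.30634
  |-9.42|^2 * 2.87 = 88.7364 * 2.87 = 254.673468
  |6.25|^2 * 2.28 = 39.0625 * 2.28 = 89.0625
  |3.39|^2 * 0.36 = 11.4921 * 0.36 = 4.137156
Step 3: Sum = 348.179464
Step 4: ||f-g||_2 = (348.179464)^(1/2) = 18.659568


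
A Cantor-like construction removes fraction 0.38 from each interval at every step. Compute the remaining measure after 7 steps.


Step 1: At each step, fraction remaining = 1 - 0.38 = 0.62
Step 2: After 7 steps, measure = (0.62)^7
Result = 0.035216


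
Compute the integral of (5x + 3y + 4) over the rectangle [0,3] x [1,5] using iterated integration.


By Fubini, integrate in x first, then y.
Step 1: Fix y, integrate over x in [0,3]:
  integral(5x + 3y + 4, x=0..3)
  = 5*(3^2 - 0^2)/2 + (3y + 4)*(3 - 0)
  = 22.5 + (3y + 4)*3
  = 22.5 + 9y + 12
  = 34.5 + 9y
Step 2: Integrate over y in [1,5]:
  integral(34.5 + 9y, y=1..5)
  = 34.5*4 + 9*(5^2 - 1^2)/2
  = 138 + 108
  = 246


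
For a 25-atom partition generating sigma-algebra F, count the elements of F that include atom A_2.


Each element of F is a union of some subset S of the 25 atoms.
The element contains A_2 iff A_2 is in S.
So we count subsets S of {A_1,...,A_25} with A_2 in S: choose freely among the other 24 atoms.
Count = 2^(25-1) = 2^24 = 16777216.


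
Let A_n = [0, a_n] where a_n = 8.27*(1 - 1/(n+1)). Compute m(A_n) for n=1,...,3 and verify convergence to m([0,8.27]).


By continuity of measure from below: if A_n increases to A, then m(A_n) -> m(A).
Here A = [0, 8.27], so m(A) = 8.27
Step 1: a_1 = 8.27*(1 - 1/2) = 4.135, m(A_1) = 4.135
Step 2: a_2 = 8.27*(1 - 1/3) = 5.5133, m(A_2) = 5.5133
Step 3: a_3 = 8.27*(1 - 1/4) = 6.2025, m(A_3) = 6.2025
Limit: m(A_n) -> m([0,8.27]) = 8.27


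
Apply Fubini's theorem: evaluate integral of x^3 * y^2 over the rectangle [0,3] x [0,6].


By Fubini's theorem, the double integral factors as a product of single integrals:
Step 1: integral_0^3 x^3 dx = [x^4/4] from 0 to 3
     = 3^4/4 = 20.25
Step 2: integral_0^6 y^2 dy = [y^3/3] from 0 to 6
     = 6^3/3 = 72
Step 3: Double integral = 20.25 * 72 = 1458


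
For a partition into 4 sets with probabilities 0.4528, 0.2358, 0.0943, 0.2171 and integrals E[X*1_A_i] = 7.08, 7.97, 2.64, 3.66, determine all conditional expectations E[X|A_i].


For each cell A_i: E[X|A_i] = E[X*1_A_i] / P(A_i)
Step 1: E[X|A_1] = 7.08 / 0.4528 = 15.636042
Step 2: E[X|A_2] = 7.97 / 0.2358 = 33.79983
Step 3: E[X|A_3] = 2.64 / 0.0943 = 27.995758
Step 4: E[X|A_4] = 3.66 / 0.2171 = 16.858591
Verification: E[X] = sum E[X*1_A_i] = 7.08 + 7.97 + 2.64 + 3.66 = 21.35


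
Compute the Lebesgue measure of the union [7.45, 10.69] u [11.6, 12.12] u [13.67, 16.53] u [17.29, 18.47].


For pairwise disjoint intervals, m(union) = sum of lengths.
= (10.69 - 7.45) + (12.12 - 11.6) + (16.53 - 13.67) + (18.47 - 17.29)
= 3.24 + 0.52 + 2.86 + 1.18
= 7.8


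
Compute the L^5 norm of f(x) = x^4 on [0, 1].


Step 1: ||f||_5 = (integral_0^1 |x^4|^5 dx)^(1/5)
     = (integral_0^1 x^20 dx)^(1/5)
Step 2: integral_0^1 x^20 dx = [x^21/(21)] from 0 to 1 = 1^21/21
     = 1/21 = 0.047619
Step 3: ||f||_5 = (0.047619)^(1/5) = 0.543946


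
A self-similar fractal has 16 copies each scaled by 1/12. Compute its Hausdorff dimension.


For a self-similar set with N copies scaled by 1/r:
dim_H = log(N)/log(r) = log(16)/log(12)
= 2.772589/2.484907
= 1.115772


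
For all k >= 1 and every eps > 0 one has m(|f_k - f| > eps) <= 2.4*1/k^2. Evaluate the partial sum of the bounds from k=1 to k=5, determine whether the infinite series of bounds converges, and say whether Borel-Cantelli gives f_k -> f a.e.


Step 1: List the terms 2.4*1/k^2 for k = 1 to 5:
  k=1: 2.4
  k=2: 0.6
  k=3: 0.266667
  k=4: 0.15
  k=5: 0.096
Step 2: Partial sum = 2.4 + 0.6 + 0.266667 + 0.15 + 0.096
     = 3.512667
Step 3: The full series sum_(k>=1) 2.4*1/k^2 converges (p-series with p = 2 > 1; a constant multiple of a convergent series converges).
Step 4: Fix eps > 0. Since sum_k m(|f_k - f| > eps) < infinity, the Borel-Cantelli lemma gives
        m(limsup_k {|f_k - f| > eps}) = 0, i.e. for a.e. x, |f_k(x) - f(x)| <= eps for all large k.
        Applying this with eps = 1/j for j = 1, 2, ... and intersecting the countably many full-measure sets,
        for a.e. x we get limsup_k |f_k(x) - f(x)| <= 1/j for every j, hence f_k -> f almost everywhere.
Conclusion: series converges; Borel-Cantelli yields f_k -> f a.e.


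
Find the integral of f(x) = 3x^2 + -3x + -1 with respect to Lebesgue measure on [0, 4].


The Lebesgue integral of a Riemann-integrable function agrees with the Riemann integral.
Antiderivative F(x) = (3/3)x^3 + (-3/2)x^2 + -1x
F(4) = (3/3)*4^3 + (-3/2)*4^2 + -1*4
     = (3/3)*64 + (-3/2)*16 + -1*4
     = 64 + -24 + -4
     = 36
F(0) = 0.0
Integral = F(4) - F(0) = 36 - 0.0 = 36


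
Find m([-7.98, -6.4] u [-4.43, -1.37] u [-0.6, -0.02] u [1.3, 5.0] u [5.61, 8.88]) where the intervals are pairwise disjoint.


For pairwise disjoint intervals, m(union) = sum of lengths.
= (-6.4 - -7.98) + (-1.37 - -4.43) + (-0.02 - -0.6) + (5.0 - 1.3) + (8.88 - 5.61)
= 1.58 + 3.06 + 0.58 + 3.7 + 3.27
= 12.19


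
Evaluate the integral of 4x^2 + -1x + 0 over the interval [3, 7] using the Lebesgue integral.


The Lebesgue integral of a Riemann-integrable function agrees with the Riemann integral.
Antiderivative F(x) = (4/3)x^3 + (-1/2)x^2 + 0x
F(7) = (4/3)*7^3 + (-1/2)*7^2 + 0*7
     = (4/3)*343 + (-1/2)*49 + 0*7
     = 457.333333 + -24.5 + 0
     = 432.833333
F(3) = 31.5
Integral = F(7) - F(3) = 432.833333 - 31.5 = 401.333333


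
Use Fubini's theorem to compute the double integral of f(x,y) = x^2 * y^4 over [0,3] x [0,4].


By Fubini's theorem, the double integral factors as a product of single integrals:
Step 1: integral_0^3 x^2 dx = [x^3/3] from 0 to 3
     = 3^3/3 = 9
Step 2: integral_0^4 y^4 dy = [y^5/5] from 0 to 4
     = 4^5/5 = 204.8
Step 3: Double integral = 9 * 204.8 = 1843.2


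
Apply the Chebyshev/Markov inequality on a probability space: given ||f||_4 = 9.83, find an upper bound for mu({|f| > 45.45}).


Chebyshev/Markov inequality: mu(|f| > eps) <= (||f||_p / eps)^p
Step 1: ||f||_4 / eps = 9.83 / 45.45 = 0.216282
Step 2: Raise to power p = 4:
  (0.216282)^4 = 0.002188
Step 3: Therefore mu(|f| > 45.45) <= 0.002188


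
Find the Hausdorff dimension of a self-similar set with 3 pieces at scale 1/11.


For a self-similar set with N copies scaled by 1/r:
dim_H = log(N)/log(r) = log(3)/log(11)
= 1.098612/2.397895
= 0.458157


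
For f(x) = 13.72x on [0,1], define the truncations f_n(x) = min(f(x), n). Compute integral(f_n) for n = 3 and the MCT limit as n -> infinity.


f(x) = 13.72x on [0,1]; f_n(x) = min(13.72x, n). At n = 3:
Step 1: f(x) reaches 3 at x = 3/13.72 = 0.218659
Step 2: integral(f_3) = integral(13.72x, 0, 0.218659) + integral(3, 0.218659, 1)
       = 13.72*0.218659^2/2 + 3*(1 - 0.218659)
       = 0.327988 + 2.344023
       = 2.672012
Step 3: As n -> infinity, f_n increases to f, so by MCT integral(f_n) -> integral(f) = 13.72/2 = 6.86.
Convergence: integral(f_3) = 2.672012 -> 6.86 as n -> infinity


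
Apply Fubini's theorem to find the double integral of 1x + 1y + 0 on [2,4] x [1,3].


By Fubini, integrate in x first, then y.
Step 1: Fix y, integrate over x in [2,4]:
  integral(1x + 1y + 0, x=2..4)
  = 1*(4^2 - 2^2)/2 + (1y + 0)*(4 - 2)
  = 6 + (1y + 0)*2
  = 6 + 2y + 0
  = 6 + 2y
Step 2: Integrate over y in [1,3]:
  integral(6 + 2y, y=1..3)
  = 6*2 + 2*(3^2 - 1^2)/2
  = 12 + 8
  = 20


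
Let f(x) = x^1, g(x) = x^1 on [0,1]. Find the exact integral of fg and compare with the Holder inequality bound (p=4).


Step 1: Exact integral of f*g = integral(x^2, 0, 1) = 1/3
     = 0.333333
Step 2: Holder bound with p=4, q=1.333333:
  ||f||_p = (integral x^4 dx)^(1/4) = (1/5)^(1/4) = 0.66874
  ||g||_q = (integral x^1.333333 dx)^(1/1.333333) = (1/2.333333)^(1/1.333333) = 0.529685
Step 3: Holder bound = ||f||_p * ||g||_q = 0.66874 * 0.529685 = 0.354221
Verification: 0.333333 <= 0.354221 (Holder holds)


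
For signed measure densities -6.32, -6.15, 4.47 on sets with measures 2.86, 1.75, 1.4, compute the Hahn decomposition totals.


Step 1: Compute signed measure on each set:
  Set 1: -6.32 * 2.86 = -18.0752
  Set 2: -6.15 * 1.75 = -10.7625
  Set 3: 4.47 * 1.4 = 6.258
Step 2: Total signed measure = (-18.0752) + (-10.7625) + (6.258)
     = -22.5797
Step 3: Positive part mu+(X) = sum of positive contributions = 6.258
Step 4: Negative part mu-(X) = |sum of negative contributions| = 28.8377


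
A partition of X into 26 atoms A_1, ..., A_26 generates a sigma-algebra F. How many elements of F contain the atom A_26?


Each element of F is a union of some subset S of the 26 atoms.
The element contains A_26 iff A_26 is in S.
So we count subsets S of {A_1,...,A_26} with A_26 in S: choose freely among the other 25 atoms.
Count = 2^(26-1) = 2^25 = 33554432.


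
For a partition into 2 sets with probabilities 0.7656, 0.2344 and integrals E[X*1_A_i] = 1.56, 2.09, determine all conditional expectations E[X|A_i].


For each cell A_i: E[X|A_i] = E[X*1_A_i] / P(A_i)
Step 1: E[X|A_1] = 1.56 / 0.7656 = 2.037618
Step 2: E[X|A_2] = 2.09 / 0.2344 = 8.916382
Verification: E[X] = sum E[X*1_A_i] = 1.56 + 2.09 = 3.65


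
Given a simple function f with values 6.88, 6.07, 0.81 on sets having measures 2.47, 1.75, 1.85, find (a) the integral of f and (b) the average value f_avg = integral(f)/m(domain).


Step 1: Integral = sum(value_i * measure_i)
= 6.88*2.47 + 6.07*1.75 + 0.81*1.85
= 16.9936 + 10.6225 + 1.4985
= 29.1146
Step 2: Total measure of domain = 2.47 + 1.75 + 1.85 = 6.07
Step 3: Average value = 29.1146 / 6.07 = 4.796474


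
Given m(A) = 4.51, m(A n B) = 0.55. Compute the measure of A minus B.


m(A \ B) = m(A) - m(A n B)
= 4.51 - 0.55
= 3.96


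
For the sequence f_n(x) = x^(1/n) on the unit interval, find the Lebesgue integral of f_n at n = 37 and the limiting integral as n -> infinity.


At n = 37: f_37(x) = x^(1/37).
Step 1: integral(x^(1/37), 0, 1) = [x^(1/37+1) / (1/37+1)] from 0 to 1
     = 1 / (1/37 + 1) = 1 / ((37+1)/37) = 37/(37+1)
     = 37/38 = 0.973684
Step 2: As n -> infinity, f_n(x) = x^(1/n) -> 1 for x in (0,1], and f_n is increasing in n.
By MCT, lim_n integral(f_n) = integral(lim_n f_n) = integral(1, 0, 1) = 1.
Step 3: Verify convergence: 37/38 = 0.973684 -> 1


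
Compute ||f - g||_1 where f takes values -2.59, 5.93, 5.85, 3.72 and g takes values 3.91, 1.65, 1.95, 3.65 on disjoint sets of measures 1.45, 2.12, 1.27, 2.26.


Step 1: Compute differences f_i - g_i:
  -2.59 - 3.91 = -6.5
  5.93 - 1.65 = 4.28
  5.85 - 1.95 = 3.9
  3.72 - 3.65 = 0.07
Step 2: Compute |diff|^1 * measure for each set:
  |-6.5|^1 * 1.45 = 6.5 * 1.45 = 9.425
  |4.28|^1 * 2.12 = 4.28 * 2.12 = 9.0736
  |3.9|^1 * 1.27 = 3.9 * 1.27 = 4.953
  |0.07|^1 * 2.26 = 0.07 * 2.26 = 0.1582
Step 3: Sum = 23.6098
Step 4: ||f-g||_1 = (23.6098)^(1/1) = 23.6098


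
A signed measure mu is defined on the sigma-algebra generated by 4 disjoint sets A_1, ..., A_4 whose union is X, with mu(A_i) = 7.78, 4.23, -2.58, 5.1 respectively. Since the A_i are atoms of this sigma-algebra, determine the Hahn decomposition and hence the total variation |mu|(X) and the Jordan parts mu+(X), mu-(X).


Step 1: Every measurable set is a union of atoms (the cells / points), so a Hahn decomposition is
  obtained by grouping atoms by sign: P = union of atoms with mu > 0, N = union of the remaining atoms.
  Atoms in P (indices): 1, 2, 4;  atoms in N (indices): 3
  Positive values: 7.78, 4.23, 5.1
  Negative values: -2.58
Step 2: mu+(X) = mu(P) = sum of positive atom values = 17.11
Step 3: mu-(X) = -mu(N) = sum of |negative atom values| = 2.58
Step 4: |mu|(X) = mu+(X) + mu-(X) = 17.11 + 2.58 = 19.69


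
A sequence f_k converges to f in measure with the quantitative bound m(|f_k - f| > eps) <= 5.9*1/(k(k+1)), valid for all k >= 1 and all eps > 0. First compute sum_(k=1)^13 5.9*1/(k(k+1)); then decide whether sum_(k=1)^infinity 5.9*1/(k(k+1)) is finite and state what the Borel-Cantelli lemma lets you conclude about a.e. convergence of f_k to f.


Step 1: List the terms 5.9*1/(k(k+1)) for k = 1 to 13:
  k=1: 2.95
  k=2: 0.983333
  k=3: 0.491667
  k=4: 0.295
  k=5: 0.196667
  k=6: 0.140476
  k=7: 0.105357
  k=8: 0.081944
  k=9: 0.065556
  k=10: 0.053636
  k=11: 0.044697
  k=12: 0.037821
  k=13: 0.032418
Step 2: Partial sum = 2.95 + 0.983333 + 0.491667 + 0.295 + 0.196667 + 0.140476 + 0.105357 + 0.081944 + 0.065556 + 0.053636 + 0.044697 + 0.037821 + 0.032418
     = 5.478571
Step 3: The full series sum_(k>=1) 5.9*1/(k(k+1)) converges (telescoping series sum 1/(k(k+1)) = 1; a constant multiple of a convergent series converges).
Step 4: Fix eps > 0. Since sum_k m(|f_k - f| > eps) < infinity, the Borel-Cantelli lemma gives
        m(limsup_k {|f_k - f| > eps}) = 0, i.e. for a.e. x, |f_k(x) - f(x)| <= eps for all large k.
        Applying this with eps = 1/j for j = 1, 2, ... and intersecting the countably many full-measure sets,
        for a.e. x we get limsup_k |f_k(x) - f(x)| <= 1/j for every j, hence f_k -> f almost everywhere.
Conclusion: series converges; Borel-Cantelli yields f_k -> f a.e.


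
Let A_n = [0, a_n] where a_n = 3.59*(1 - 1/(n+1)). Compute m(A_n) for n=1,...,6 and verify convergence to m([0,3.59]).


By continuity of measure from below: if A_n increases to A, then m(A_n) -> m(A).
Here A = [0, 3.59], so m(A) = 3.59
Step 1: a_1 = 3.59*(1 - 1/2) = 1.795, m(A_1) = 1.795
Step 2: a_2 = 3.59*(1 - 1/3) = 2.3933, m(A_2) = 2.3933
Step 3: a_3 = 3.59*(1 - 1/4) = 2.6925, m(A_3) = 2.6925
Step 4: a_4 = 3.59*(1 - 1/5) = 2.872, m(A_4) = 2.872
Step 5: a_5 = 3.59*(1 - 1/6) = 2.9917, m(A_5) = 2.9917
Step 6: a_6 = 3.59*(1 - 1/7) = 3.0771, m(A_6) = 3.0771
Limit: m(A_n) -> m([0,3.59]) = 3.59


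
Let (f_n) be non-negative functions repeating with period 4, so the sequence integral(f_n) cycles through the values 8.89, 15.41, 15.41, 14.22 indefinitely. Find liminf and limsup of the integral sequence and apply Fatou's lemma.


The sequence (integral(f_n)) is periodic with period 4, repeating the values 8.89, 15.41, 15.41, 14.22 indefinitely.
Step 1: For a periodic sequence, every tail (a_m, a_(m+1), ...) contains all 4 period values infinitely often.
Step 2: Hence inf of every tail = min of the period values = min(8.89, 15.41, 15.41, 14.22) = 8.89.
        liminf_n integral(f_n) = sup over m of (inf of tail from m) = 8.89.
Step 3: Similarly sup of every tail = max of the period values = 15.41.
        limsup_n integral(f_n) = 15.41.
Step 4: Fatou's lemma: integral(liminf_n f_n) <= liminf_n integral(f_n) = 8.89.
        So the integral of the pointwise liminf is at most 8.89.
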